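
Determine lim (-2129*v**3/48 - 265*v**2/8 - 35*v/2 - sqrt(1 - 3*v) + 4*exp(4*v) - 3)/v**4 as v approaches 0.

Substitution gives 0/0 (the numerator vanishes to order 4).
Expand each term to order v^4: the coefficient of v^4 in 4·e^(4v) is 128/3 and in −√(1 - 3v) is 405/128.
Lower-order terms cancel with the polynomial part, so the numerator is (17599/384)·v^4 + o(v^4), and the limit is (17599/384)/(1) = 17599/384.

17599/384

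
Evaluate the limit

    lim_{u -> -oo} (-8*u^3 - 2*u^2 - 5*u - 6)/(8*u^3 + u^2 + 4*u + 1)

Numerator and denominator both have degree 3.
Dividing every term by u^3, all lower-order terms vanish and the limit is the ratio of leading coefficients, -8/(8) = -1.

-1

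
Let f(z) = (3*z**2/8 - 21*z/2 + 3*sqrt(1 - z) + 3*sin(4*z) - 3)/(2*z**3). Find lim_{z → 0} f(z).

-515/32

Substitution gives 0/0; apply L'Hôpital's rule 3 times.
After differentiating numerator and denominator 3 times the quotient is (-192*cos(4*z) - 9/(8*(1 - z)^(5/2)))/(12); at z = 0 this is -515/32.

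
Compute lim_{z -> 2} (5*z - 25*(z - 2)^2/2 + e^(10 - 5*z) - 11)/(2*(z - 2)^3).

-125/12

Direct substitution gives 0/0.
Apply L'Hôpital: lim (-25*z - 5*e^(10 - 5*z) + 55)/(6*(z - 2)^2), still 0/0.
Apply L'Hôpital: lim (25*e^(10 - 5*z) - 25)/(12*z - 24), still 0/0.
After 3 applications of L'Hôpital's rule the quotient is (-125*e^(10 - 5*z))/(12); substituting z = 2 gives -125/12.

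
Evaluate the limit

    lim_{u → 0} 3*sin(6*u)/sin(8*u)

9/4

Substitution gives 0/0.
Divide numerator and denominator by u: sin(6u)/u → 6 and sin(8u)/u → 8, so the limit is 3·6/8 = 9/4.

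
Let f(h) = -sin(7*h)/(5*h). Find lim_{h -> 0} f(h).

-7/5

Substitution gives 0/0.
Write it as (7/(-5))·sin(7h)/(7h); since sin(u)/u → 1, the limit is -7/5.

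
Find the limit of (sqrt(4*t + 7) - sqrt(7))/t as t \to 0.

Substitution gives 0/0. Multiply numerator and denominator by the conjugate √(7 + 4t) + √7.
The numerator becomes (7 + 4t) − 7 = 4t, so the expression simplifies to 4/(√(7 + 4t) + √7).
Letting t → 0 gives 4/(2√7) = 2*√(7)/7.

2*√(7)/7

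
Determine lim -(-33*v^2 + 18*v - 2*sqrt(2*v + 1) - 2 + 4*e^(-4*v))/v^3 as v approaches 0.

Substitution gives 0/0; apply L'Hôpital's rule 3 times.
After differentiating numerator and denominator 3 times the quotient is (-256*e^(-4*v) - 6/(2*v + 1)^(5/2))/(-6); at v = 0 this is 131/3.

131/3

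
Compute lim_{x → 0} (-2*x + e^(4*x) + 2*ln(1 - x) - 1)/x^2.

7

Substitution gives 0/0 (the numerator vanishes to order 2).
Expand each term to order x^2: the coefficient of x^2 in e^(4x) is 8 and in 2·ln(1 - x) is -1.
Lower-order terms cancel with the polynomial part, so the numerator is (7)·x^2 + o(x^2), and the limit is (7)/(1) = 7.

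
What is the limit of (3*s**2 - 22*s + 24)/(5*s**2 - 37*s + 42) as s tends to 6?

At s = 6 both the top and bottom vanish — a removable singularity. Factoring out (s - 6) from each leaves (3*s - 4)/(5*s - 7), which at s = 6 equals 14/23.

14/23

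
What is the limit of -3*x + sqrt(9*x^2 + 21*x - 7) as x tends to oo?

This has the form ∞ − ∞. Multiply and divide by the conjugate √(9*x^2 + 21*x - 7) + 3x.
That gives (21x - 7) / (√(9*x^2 + 21*x - 7) + 3x).
Divide numerator and denominator by x: the limit is 21/(2·3) = 7/2.

7/2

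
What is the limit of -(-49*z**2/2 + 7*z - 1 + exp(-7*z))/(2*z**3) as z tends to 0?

Direct substitution gives 0/0.
Apply L'Hôpital: lim (-49*z + 7 - 7*e^(-7*z))/(-6*z^2), still 0/0.
Apply L'Hôpital: lim (-49 + 49*e^(-7*z))/(-12*z), still 0/0.
After 3 applications of L'Hôpital's rule the quotient is (-343*e^(-7*z))/(-12); substituting z = 0 gives 343/12.

343/12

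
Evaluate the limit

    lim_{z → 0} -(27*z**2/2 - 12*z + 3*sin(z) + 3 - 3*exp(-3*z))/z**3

Substitution gives 0/0 (the numerator vanishes to order 3).
Expand each term to order z^3: the coefficient of z^3 in -3·e^(-3z) is 27/2 and in 3·sin(z) is -1/2.
Lower-order terms cancel with the polynomial part, so the numerator is (13)·z^3 + o(z^3), and the limit is (13)/(-1) = -13.

-13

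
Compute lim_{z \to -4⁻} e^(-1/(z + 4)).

As z → -4⁻, -1/(z + 4) → +∞, so e^(-1/(z + 4)) → ∞.

∞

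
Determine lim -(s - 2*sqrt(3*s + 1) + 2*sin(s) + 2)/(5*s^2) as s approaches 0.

-9/20

Substitution gives 0/0 (the numerator vanishes to order 2).
Expand each term to order s^2: the coefficient of s^2 in -2·√(1 + 3s) is 9/4 and in 2·sin(s) is 0.
Lower-order terms cancel with the polynomial part, so the numerator is (9/4)·s^2 + o(s^2), and the limit is (9/4)/(-5) = -9/20.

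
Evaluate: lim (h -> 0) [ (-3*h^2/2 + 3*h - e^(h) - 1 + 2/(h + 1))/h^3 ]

Substitution gives 0/0; apply L'Hôpital's rule 3 times.
After differentiating numerator and denominator 3 times the quotient is (-e^(h) - 12/(h + 1)^4)/(6); at h = 0 this is -13/6.

-13/6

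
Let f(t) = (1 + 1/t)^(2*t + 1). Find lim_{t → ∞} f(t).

The base → 1 and the exponent → ∞: a 1^∞ form.
Take logarithms: (2t + 1)·ln(1 + 1/t). Since ln(1+u) ~ u for small u, this behaves like (2t)·(1/t) → 2.
So the limit is e^(2).

e^(2)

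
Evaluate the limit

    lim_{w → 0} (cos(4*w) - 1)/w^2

Direct substitution gives 0/0.
Apply L'Hôpital: lim (-4*sin(4*w))/(2*w), still 0/0.
After 2 applications of L'Hôpital's rule the quotient is (-16*cos(4*w))/(2); substituting w = 0 gives -8.

-8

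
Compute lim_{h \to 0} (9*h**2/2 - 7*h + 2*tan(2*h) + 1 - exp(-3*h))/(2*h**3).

Substitution gives 0/0; apply L'Hôpital's rule 3 times.
After differentiating numerator and denominator 3 times the quotient is (((96*tan(2*h)^2 + 32)*e^(3*h)/cos(2*h)^2 + 27)*e^(-3*h))/(12); at h = 0 this is 59/12.

59/12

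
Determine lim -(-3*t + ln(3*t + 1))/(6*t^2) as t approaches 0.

3/4

Direct substitution gives 0/0.
Apply L'Hôpital: lim (-3 + 3/(3*t + 1))/(-12*t), still 0/0.
After 2 applications of L'Hôpital's rule the quotient is (-9/(3*t + 1)^2)/(-12); substituting t = 0 gives 3/4.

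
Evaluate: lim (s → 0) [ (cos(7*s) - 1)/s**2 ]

Direct substitution gives 0/0.
Apply L'Hôpital: lim (-7*sin(7*s))/(2*s), still 0/0.
After 2 applications of L'Hôpital's rule the quotient is (-49*cos(7*s))/(2); substituting s = 0 gives -49/2.

-49/2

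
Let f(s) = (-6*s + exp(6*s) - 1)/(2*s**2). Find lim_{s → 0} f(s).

Direct substitution gives 0/0.
Apply L'Hôpital: lim (6*e^(6*s) - 6)/(4*s), still 0/0.
After 2 applications of L'Hôpital's rule the quotient is (36*e^(6*s))/(4); substituting s = 0 gives 9.

9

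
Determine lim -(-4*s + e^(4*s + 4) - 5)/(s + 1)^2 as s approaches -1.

-8

Direct substitution gives 0/0.
Apply L'Hôpital: lim (4*e^(4*s + 4) - 4)/(-2*s - 2), still 0/0.
After 2 applications of L'Hôpital's rule the quotient is (16*e^(4*s + 4))/(-2); substituting s = -1 gives -8.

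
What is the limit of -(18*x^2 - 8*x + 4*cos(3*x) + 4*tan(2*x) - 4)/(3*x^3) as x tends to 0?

Substitution gives 0/0; apply L'Hôpital's rule 3 times.
After differentiating numerator and denominator 3 times the quotient is (108*sin(3*x) + 192*tan(2*x)^4 + 256*tan(2*x)^2 + 64)/(-18); at x = 0 this is -32/9.

-32/9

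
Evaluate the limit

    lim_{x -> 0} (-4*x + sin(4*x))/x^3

-32/3

Direct substitution gives 0/0.
Apply L'Hôpital: lim (4*cos(4*x) - 4)/(3*x^2), still 0/0.
Apply L'Hôpital: lim (-16*sin(4*x))/(6*x), still 0/0.
After 3 applications of L'Hôpital's rule the quotient is (-64*cos(4*x))/(6); substituting x = 0 gives -32/3.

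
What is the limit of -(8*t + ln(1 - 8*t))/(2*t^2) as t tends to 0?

Direct substitution gives 0/0.
Apply L'Hôpital: lim (8 - 8/(1 - 8*t))/(-4*t), still 0/0.
After 2 applications of L'Hôpital's rule the quotient is (-64/(1 - 8*t)^2)/(-4); substituting t = 0 gives 16.

16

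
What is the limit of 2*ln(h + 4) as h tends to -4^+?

As h → -4⁺, h + 4 → 0⁺ and ln(h + 4) → −∞.
Multiplying by 2 gives -∞.

-∞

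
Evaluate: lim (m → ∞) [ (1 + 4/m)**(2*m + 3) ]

e^(8)

The base → 1 and the exponent → ∞: a 1^∞ form.
Take logarithms: (2m + 3)·ln(1 + 4/m). Since ln(1+u) ~ u for small u, this behaves like (2m)·(4/m) → 8.
So the limit is e^(8).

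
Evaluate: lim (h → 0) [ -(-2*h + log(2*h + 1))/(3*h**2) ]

Direct substitution gives 0/0.
Apply L'Hôpital: lim (-2 + 2/(2*h + 1))/(-6*h), still 0/0.
After 2 applications of L'Hôpital's rule the quotient is (-4/(2*h + 1)^2)/(-6); substituting h = 0 gives 2/3.

2/3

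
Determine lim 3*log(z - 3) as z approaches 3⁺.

As z → 3⁺, z - 3 → 0⁺ and ln(z - 3) → −∞.
Multiplying by 3 gives -∞.

-∞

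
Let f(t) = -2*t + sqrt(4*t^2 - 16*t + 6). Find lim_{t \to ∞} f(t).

-4

An ∞ − ∞ form. Rationalising with the conjugate, the difference becomes (-16t + 6) / (√(4*t^2 - 16*t + 6) + 2t).
For large t the denominator behaves like 2·2t, so the quotient tends to -16/4 = -4.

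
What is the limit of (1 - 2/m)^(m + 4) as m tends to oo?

Let L be the limit and take ln: ln L = lim (m + 4)·ln(1 - 2/m) = lim (m + 4)·(-2/m + O(1/m²)) = -2.
Hence L = e^(-2).

e^(-2)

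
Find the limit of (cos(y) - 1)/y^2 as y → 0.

Direct substitution gives 0/0.
Apply L'Hôpital: lim (-sin(y))/(2*y), still 0/0.
After 2 applications of L'Hôpital's rule the quotient is (-cos(y))/(2); substituting y = 0 gives -1/2.

-1/2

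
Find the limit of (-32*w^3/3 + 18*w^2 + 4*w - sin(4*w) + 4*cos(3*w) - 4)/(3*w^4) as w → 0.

9/2

Substitution gives 0/0 (the numerator vanishes to order 4).
Expand each term to order w^4: the coefficient of w^4 in 4·cos(3w) is 27/2 and in −sin(4w) is 0.
Lower-order terms cancel with the polynomial part, so the numerator is (27/2)·w^4 + o(w^4), and the limit is (27/2)/(3) = 9/2.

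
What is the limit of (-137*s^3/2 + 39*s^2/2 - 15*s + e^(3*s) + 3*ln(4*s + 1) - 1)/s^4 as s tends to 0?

Substitution gives 0/0 (the numerator vanishes to order 4).
Expand each term to order s^4: the coefficient of s^4 in 3·ln(1 + 4s) is -192 and in e^(3s) is 27/8.
Lower-order terms cancel with the polynomial part, so the numerator is (-1509/8)·s^4 + o(s^4), and the limit is (-1509/8)/(1) = -1509/8.

-1509/8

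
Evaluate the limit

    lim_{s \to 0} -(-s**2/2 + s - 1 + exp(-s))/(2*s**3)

1/12

Direct substitution gives 0/0.
Apply L'Hôpital: lim (-s + 1 - e^(-s))/(-6*s^2), still 0/0.
Apply L'Hôpital: lim (-1 + e^(-s))/(-12*s), still 0/0.
After 3 applications of L'Hôpital's rule the quotient is (-e^(-s))/(-12); substituting s = 0 gives 1/12.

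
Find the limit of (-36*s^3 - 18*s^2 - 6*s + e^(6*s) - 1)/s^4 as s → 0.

54

Direct substitution gives 0/0.
Apply L'Hôpital: lim (-108*s^2 - 36*s + 6*e^(6*s) - 6)/(4*s^3), still 0/0.
Apply L'Hôpital: lim (-216*s + 36*e^(6*s) - 36)/(12*s^2), still 0/0.
Apply L'Hôpital: lim (216*e^(6*s) - 216)/(24*s), still 0/0.
After 4 applications of L'Hôpital's rule the quotient is (1296*e^(6*s))/(24); substituting s = 0 gives 54.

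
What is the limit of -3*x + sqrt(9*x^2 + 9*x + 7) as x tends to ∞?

This has the form ∞ − ∞. Multiply and divide by the conjugate √(9*x^2 + 9*x + 7) + 3x.
That gives (9x + 7) / (√(9*x^2 + 9*x + 7) + 3x).
Divide numerator and denominator by x: the limit is 9/(2·3) = 3/2.

3/2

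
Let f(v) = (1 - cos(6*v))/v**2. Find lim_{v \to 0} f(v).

18

Substitution gives 0/0.
Use (1 − cos u)/u² → 1/2 with u = 6v: the limit is 6²/(2·1) = 18.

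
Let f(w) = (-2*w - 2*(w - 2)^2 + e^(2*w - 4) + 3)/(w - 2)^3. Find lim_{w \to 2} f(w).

Direct substitution gives 0/0.
Apply L'Hôpital: lim (-4*w + 2*e^(2*w - 4) + 6)/(3*(w - 2)^2), still 0/0.
Apply L'Hôpital: lim (4*e^(2*w - 4) - 4)/(6*w - 12), still 0/0.
After 3 applications of L'Hôpital's rule the quotient is (8*e^(2*w - 4))/(6); substituting w = 2 gives 4/3.

4/3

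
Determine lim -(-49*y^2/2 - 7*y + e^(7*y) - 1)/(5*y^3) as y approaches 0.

-343/30

Direct substitution gives 0/0.
Apply L'Hôpital: lim (-49*y + 7*e^(7*y) - 7)/(-15*y^2), still 0/0.
Apply L'Hôpital: lim (49*e^(7*y) - 49)/(-30*y), still 0/0.
After 3 applications of L'Hôpital's rule the quotient is (343*e^(7*y))/(-30); substituting y = 0 gives -343/30.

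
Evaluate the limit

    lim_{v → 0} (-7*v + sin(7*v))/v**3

Direct substitution gives 0/0.
Apply L'Hôpital: lim (7*cos(7*v) - 7)/(3*v^2), still 0/0.
Apply L'Hôpital: lim (-49*sin(7*v))/(6*v), still 0/0.
After 3 applications of L'Hôpital's rule the quotient is (-343*cos(7*v))/(6); substituting v = 0 gives -343/6.

-343/6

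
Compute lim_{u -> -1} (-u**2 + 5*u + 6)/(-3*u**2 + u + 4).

1

Direct substitution gives 0/0, so factor. Both numerator and denominator have (u + 1) as a factor.
After cancelling, the expression reduces to (6 - u)/(4 - 3*u).
Substituting u = -1 gives 1.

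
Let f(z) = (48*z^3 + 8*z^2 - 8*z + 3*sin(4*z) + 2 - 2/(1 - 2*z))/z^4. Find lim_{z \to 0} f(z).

-32

Substitution gives 0/0 (the numerator vanishes to order 4).
Expand each term to order z^4: the coefficient of z^4 in 3·sin(4z) is 0 and in -2·1/(1 - 2z) is -32.
Lower-order terms cancel with the polynomial part, so the numerator is (-32)·z^4 + o(z^4), and the limit is (-32)/(1) = -32.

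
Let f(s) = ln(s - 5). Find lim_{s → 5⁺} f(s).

-∞

As s → 5⁺, s - 5 → 0⁺ and ln(s - 5) → −∞.
Multiplying by 1 gives -∞.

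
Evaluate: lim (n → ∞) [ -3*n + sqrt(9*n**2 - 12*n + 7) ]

-2

An ∞ − ∞ form. Rationalising with the conjugate, the difference becomes (-12n + 7) / (√(9*n^2 - 12*n + 7) + 3n).
For large n the denominator behaves like 2·3n, so the quotient tends to -12/6 = -2.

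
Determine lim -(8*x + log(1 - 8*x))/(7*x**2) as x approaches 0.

32/7

Direct substitution gives 0/0.
Apply L'Hôpital: lim (8 - 8/(1 - 8*x))/(-14*x), still 0/0.
After 2 applications of L'Hôpital's rule the quotient is (-64/(1 - 8*x)^2)/(-14); substituting x = 0 gives 32/7.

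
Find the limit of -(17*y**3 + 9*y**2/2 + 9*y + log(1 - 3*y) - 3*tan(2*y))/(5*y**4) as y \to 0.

Substitution gives 0/0 (the numerator vanishes to order 4).
Expand each term to order y^4: the coefficient of y^4 in -3·tan(2y) is 0 and in ln(1 - 3y) is -81/4.
Lower-order terms cancel with the polynomial part, so the numerator is (-81/4)·y^4 + o(y^4), and the limit is (-81/4)/(-5) = 81/20.

81/20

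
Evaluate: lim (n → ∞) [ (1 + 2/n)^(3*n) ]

e^(6)

Write it as [(1 + 2/n)^n]^(3) · (1 + 2/n)^(0). The bracketed term tends to e^(2) and the second factor to 1, so the limit is e^(6).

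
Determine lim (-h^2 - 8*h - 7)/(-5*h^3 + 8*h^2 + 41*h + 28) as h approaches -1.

-3/5

At h = -1 both the top and bottom vanish — a removable singularity. Factoring out (h + 1) from each leaves (-h - 7)/(-5*h^2 + 13*h + 28), which at h = -1 equals -3/5.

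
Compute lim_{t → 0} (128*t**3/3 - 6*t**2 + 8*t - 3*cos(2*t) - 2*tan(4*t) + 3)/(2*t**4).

Substitution gives 0/0 (the numerator vanishes to order 4).
Expand each term to order t^4: the coefficient of t^4 in -3·cos(2t) is -2 and in -2·tan(4t) is 0.
Lower-order terms cancel with the polynomial part, so the numerator is (-2)·t^4 + o(t^4), and the limit is (-2)/(2) = -1.

-1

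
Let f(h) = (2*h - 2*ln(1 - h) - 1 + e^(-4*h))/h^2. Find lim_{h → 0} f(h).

Substitution gives 0/0 (the numerator vanishes to order 2).
Expand each term to order h^2: the coefficient of h^2 in e^(-4h) is 8 and in -2·ln(1 - h) is 1.
Lower-order terms cancel with the polynomial part, so the numerator is (9)·h^2 + o(h^2), and the limit is (9)/(1) = 9.

9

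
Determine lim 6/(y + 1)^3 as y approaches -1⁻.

As y → -1⁻, (y + 1) → 0⁻, so (y + 1)^3 → 0⁻ and 6/(y + 1)^3 → -∞.

-∞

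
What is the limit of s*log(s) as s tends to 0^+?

This is a 0·(−∞) form. Rewrite as 1·ln(s) / s^(−1) and apply L'Hôpital:
the derivative quotient is 1·(1/s) / (−1·s^(−2)) = (-1/1)·s^1 → 0.

0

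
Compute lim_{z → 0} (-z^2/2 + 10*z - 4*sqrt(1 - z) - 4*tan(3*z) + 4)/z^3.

Substitution gives 0/0 (the numerator vanishes to order 3).
Expand each term to order z^3: the coefficient of z^3 in -4·tan(3z) is -36 and in -4·√(1 - z) is 1/4.
Lower-order terms cancel with the polynomial part, so the numerator is (-143/4)·z^3 + o(z^3), and the limit is (-143/4)/(1) = -143/4.

-143/4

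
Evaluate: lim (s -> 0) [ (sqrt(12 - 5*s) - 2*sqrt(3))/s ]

Substitution gives 0/0. Multiply numerator and denominator by the conjugate √(12 - 5s) + √12.
The numerator becomes (12 - 5s) − 12 = -5s, so the expression simplifies to -5/(√(12 - 5s) + √12).
Letting s → 0 gives -5/(2√12) = -5*√(3)/12.

-5*√(3)/12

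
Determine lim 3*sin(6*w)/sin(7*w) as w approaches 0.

18/7

Substitution gives 0/0.
Divide numerator and denominator by w: sin(6w)/w → 6 and sin(7w)/w → 7, so the limit is 3·6/7 = 18/7.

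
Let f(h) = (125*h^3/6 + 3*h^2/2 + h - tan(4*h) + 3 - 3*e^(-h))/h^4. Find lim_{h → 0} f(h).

-1/8

Substitution gives 0/0 (the numerator vanishes to order 4).
Expand each term to order h^4: the coefficient of h^4 in −tan(4h) is 0 and in -3·e^(-h) is -1/8.
Lower-order terms cancel with the polynomial part, so the numerator is (-1/8)·h^4 + o(h^4), and the limit is (-1/8)/(1) = -1/8.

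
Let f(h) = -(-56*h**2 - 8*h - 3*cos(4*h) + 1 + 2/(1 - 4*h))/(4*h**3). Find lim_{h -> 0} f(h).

-32

Substitution gives 0/0; apply L'Hôpital's rule 3 times.
After differentiating numerator and denominator 3 times the quotient is (-192*sin(4*h) + 768/(4*h - 1)^4)/(-24); at h = 0 this is -32.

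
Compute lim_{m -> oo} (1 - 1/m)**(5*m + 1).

The base → 1 and the exponent → ∞: a 1^∞ form.
Take logarithms: (5m + 1)·ln(1 - 1/m). Since ln(1+u) ~ u for small u, this behaves like (5m)·(-1/m) → -5.
So the limit is e^(-5).

e^(-5)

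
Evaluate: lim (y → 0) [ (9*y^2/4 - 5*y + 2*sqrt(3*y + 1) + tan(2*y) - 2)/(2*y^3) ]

145/48

Substitution gives 0/0; apply L'Hôpital's rule 3 times.
After differentiating numerator and denominator 3 times the quotient is (48*tan(2*y)^2/cos(2*y)^2 + 16/cos(2*y)^2 + 81/(4*(3*y + 1)^(5/2)))/(12); at y = 0 this is 145/48.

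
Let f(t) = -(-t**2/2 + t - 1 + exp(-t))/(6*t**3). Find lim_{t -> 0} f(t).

Direct substitution gives 0/0.
Apply L'Hôpital: lim (-t + 1 - e^(-t))/(-18*t^2), still 0/0.
Apply L'Hôpital: lim (-1 + e^(-t))/(-36*t), still 0/0.
After 3 applications of L'Hôpital's rule the quotient is (-e^(-t))/(-36); substituting t = 0 gives 1/36.

1/36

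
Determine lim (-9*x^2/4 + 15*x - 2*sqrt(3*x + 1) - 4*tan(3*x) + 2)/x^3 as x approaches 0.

-315/8

Substitution gives 0/0 (the numerator vanishes to order 3).
Expand each term to order x^3: the coefficient of x^3 in -2·√(1 + 3x) is -27/8 and in -4·tan(3x) is -36.
Lower-order terms cancel with the polynomial part, so the numerator is (-315/8)·x^3 + o(x^3), and the limit is (-315/8)/(1) = -315/8.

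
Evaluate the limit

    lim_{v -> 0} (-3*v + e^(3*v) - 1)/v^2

Direct substitution gives 0/0.
Apply L'Hôpital: lim (3*e^(3*v) - 3)/(2*v), still 0/0.
After 2 applications of L'Hôpital's rule the quotient is (9*e^(3*v))/(2); substituting v = 0 gives 9/2.

9/2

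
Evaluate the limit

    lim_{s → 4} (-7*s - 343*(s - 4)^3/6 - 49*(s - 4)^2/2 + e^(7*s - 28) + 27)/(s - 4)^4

2401/24

Direct substitution gives 0/0.
Apply L'Hôpital: lim (-49*s - 343*(s - 4)^2/2 + 7*e^(7*s - 28) + 189)/(4*(s - 4)^3), still 0/0.
Apply L'Hôpital: lim (-343*s + 49*e^(7*s - 28) + 1323)/(12*(s - 4)^2), still 0/0.
Apply L'Hôpital: lim (343*e^(7*s - 28) - 343)/(24*s - 96), still 0/0.
After 4 applications of L'Hôpital's rule the quotient is (2401*e^(7*s - 28))/(24); substituting s = 4 gives 2401/24.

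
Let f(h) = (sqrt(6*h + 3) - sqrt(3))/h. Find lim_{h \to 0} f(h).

√(3)

Substitution gives 0/0. Multiply numerator and denominator by the conjugate √(3 + 6h) + √3.
The numerator becomes (3 + 6h) − 3 = 6h, so the expression simplifies to 6/(√(3 + 6h) + √3).
Letting h → 0 gives 6/(2√3) = √(3).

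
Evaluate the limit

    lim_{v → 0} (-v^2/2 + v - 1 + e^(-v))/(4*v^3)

-1/24

Direct substitution gives 0/0.
Apply L'Hôpital: lim (-v + 1 - e^(-v))/(12*v^2), still 0/0.
Apply L'Hôpital: lim (-1 + e^(-v))/(24*v), still 0/0.
After 3 applications of L'Hôpital's rule the quotient is (-e^(-v))/(24); substituting v = 0 gives -1/24.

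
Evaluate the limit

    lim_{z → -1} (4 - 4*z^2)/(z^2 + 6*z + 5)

2

Direct substitution gives 0/0, so factor. Both numerator and denominator have (z + 1) as a factor.
After cancelling, the expression reduces to (4 - 4*z)/(z + 5).
Substituting z = -1 gives 2.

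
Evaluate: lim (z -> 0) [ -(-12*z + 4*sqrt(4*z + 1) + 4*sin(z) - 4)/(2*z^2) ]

4

Substitution gives 0/0; apply L'Hôpital's rule 2 times.
After differentiating numerator and denominator 2 times the quotient is (-4*sin(z) - 16/(4*z + 1)^(3/2))/(-4); at z = 0 this is 4.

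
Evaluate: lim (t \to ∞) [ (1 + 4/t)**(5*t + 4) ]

e^(20)

The base → 1 and the exponent → ∞: a 1^∞ form.
Take logarithms: (5t + 4)·ln(1 + 4/t). Since ln(1+u) ~ u for small u, this behaves like (5t)·(4/t) → 20.
So the limit is e^(20).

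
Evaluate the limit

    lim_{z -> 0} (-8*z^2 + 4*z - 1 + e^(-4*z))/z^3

-32/3

Direct substitution gives 0/0.
Apply L'Hôpital: lim (-16*z + 4 - 4*e^(-4*z))/(3*z^2), still 0/0.
Apply L'Hôpital: lim (-16 + 16*e^(-4*z))/(6*z), still 0/0.
After 3 applications of L'Hôpital's rule the quotient is (-64*e^(-4*z))/(6); substituting z = 0 gives -32/3.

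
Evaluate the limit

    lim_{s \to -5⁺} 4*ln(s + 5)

As s → -5⁺, s + 5 → 0⁺ and ln(s + 5) → −∞.
Multiplying by 4 gives -∞.

-∞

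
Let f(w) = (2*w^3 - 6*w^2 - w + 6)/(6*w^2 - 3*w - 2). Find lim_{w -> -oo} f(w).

The numerator has higher degree (3 > 2); the quotient behaves like (2/(6))·w^1 for large |w|.
As w → −∞ this diverges to -∞.

-∞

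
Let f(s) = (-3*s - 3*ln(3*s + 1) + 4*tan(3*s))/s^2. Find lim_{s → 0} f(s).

27/2

Substitution gives 0/0 (the numerator vanishes to order 2).
Expand each term to order s^2: the coefficient of s^2 in 4·tan(3s) is 0 and in -3·ln(1 + 3s) is 27/2.
Lower-order terms cancel with the polynomial part, so the numerator is (27/2)·s^2 + o(s^2), and the limit is (27/2)/(1) = 27/2.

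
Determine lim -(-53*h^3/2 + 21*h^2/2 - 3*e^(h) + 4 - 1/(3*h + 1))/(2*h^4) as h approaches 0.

649/16

Substitution gives 0/0 (the numerator vanishes to order 4).
Expand each term to order h^4: the coefficient of h^4 in -3·e^(h) is -1/8 and in −1/(1 + 3h) is -81.
Lower-order terms cancel with the polynomial part, so the numerator is (-649/8)·h^4 + o(h^4), and the limit is (-649/8)/(-2) = 649/16.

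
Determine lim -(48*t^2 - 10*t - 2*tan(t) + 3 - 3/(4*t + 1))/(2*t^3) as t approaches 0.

Substitution gives 0/0 (the numerator vanishes to order 3).
Expand each term to order t^3: the coefficient of t^3 in -2·tan(t) is -2/3 and in -3·1/(1 + 4t) is 192.
Lower-order terms cancel with the polynomial part, so the numerator is (574/3)·t^3 + o(t^3), and the limit is (574/3)/(-2) = -287/3.

-287/3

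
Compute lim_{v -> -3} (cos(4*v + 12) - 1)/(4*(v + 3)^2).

-2

Direct substitution gives 0/0.
Apply L'Hôpital: lim (-4*sin(4*v + 12))/(8*v + 24), still 0/0.
After 2 applications of L'Hôpital's rule the quotient is (-16*cos(4*v + 12))/(8); substituting v = -3 gives -2.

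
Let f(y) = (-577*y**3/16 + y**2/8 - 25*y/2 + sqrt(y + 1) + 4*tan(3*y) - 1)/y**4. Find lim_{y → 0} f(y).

-5/128

Substitution gives 0/0 (the numerator vanishes to order 4).
Expand each term to order y^4: the coefficient of y^4 in √(1 + y) is -5/128 and in 4·tan(3y) is 0.
Lower-order terms cancel with the polynomial part, so the numerator is (-5/128)·y^4 + o(y^4), and the limit is (-5/128)/(1) = -5/128.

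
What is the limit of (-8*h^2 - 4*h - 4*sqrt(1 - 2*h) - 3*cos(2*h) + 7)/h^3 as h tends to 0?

Substitution gives 0/0; apply L'Hôpital's rule 3 times.
After differentiating numerator and denominator 3 times the quotient is (-24*sin(2*h) + 12/(1 - 2*h)^(5/2))/(6); at h = 0 this is 2.

2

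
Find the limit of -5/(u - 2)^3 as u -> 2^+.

As u → 2⁺, (u - 2) → 0⁺, so (u - 2)^3 → 0⁺ and -5/(u - 2)^3 → -∞.

-∞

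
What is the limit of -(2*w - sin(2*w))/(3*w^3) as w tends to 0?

Direct substitution gives 0/0.
Apply L'Hôpital: lim (2 - 2*cos(2*w))/(-9*w^2), still 0/0.
Apply L'Hôpital: lim (4*sin(2*w))/(-18*w), still 0/0.
After 3 applications of L'Hôpital's rule the quotient is (8*cos(2*w))/(-18); substituting w = 0 gives -4/9.

-4/9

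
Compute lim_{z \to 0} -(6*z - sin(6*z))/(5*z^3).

-36/5

Direct substitution gives 0/0.
Apply L'Hôpital: lim (6 - 6*cos(6*z))/(-15*z^2), still 0/0.
Apply L'Hôpital: lim (36*sin(6*z))/(-30*z), still 0/0.
After 3 applications of L'Hôpital's rule the quotient is (216*cos(6*z))/(-30); substituting z = 0 gives -36/5.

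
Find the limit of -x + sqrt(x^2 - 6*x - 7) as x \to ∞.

An ∞ − ∞ form. Rationalising with the conjugate, the difference becomes (-6x - 7) / (√(x^2 - 6*x - 7) + x).
For large x the denominator behaves like 2·x, so the quotient tends to -6/2 = -3.

-3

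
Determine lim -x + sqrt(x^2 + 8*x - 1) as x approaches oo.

This has the form ∞ − ∞. Multiply and divide by the conjugate √(x^2 + 8*x - 1) + x.
That gives (8x - 1) / (√(x^2 + 8*x - 1) + x).
Divide numerator and denominator by x: the limit is 8/(2·1) = 4.

4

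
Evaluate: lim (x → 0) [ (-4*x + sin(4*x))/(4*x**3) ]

-8/3

Direct substitution gives 0/0.
Apply L'Hôpital: lim (4*cos(4*x) - 4)/(12*x^2), still 0/0.
Apply L'Hôpital: lim (-16*sin(4*x))/(24*x), still 0/0.
After 3 applications of L'Hôpital's rule the quotient is (-64*cos(4*x))/(24); substituting x = 0 gives -8/3.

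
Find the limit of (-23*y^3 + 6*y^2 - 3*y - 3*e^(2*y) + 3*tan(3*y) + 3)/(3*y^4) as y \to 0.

Substitution gives 0/0 (the numerator vanishes to order 4).
Expand each term to order y^4: the coefficient of y^4 in -3·e^(2y) is -2 and in 3·tan(3y) is 0.
Lower-order terms cancel with the polynomial part, so the numerator is (-2)·y^4 + o(y^4), and the limit is (-2)/(3) = -2/3.

-2/3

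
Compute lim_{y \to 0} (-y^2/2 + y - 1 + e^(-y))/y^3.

Direct substitution gives 0/0.
Apply L'Hôpital: lim (-y + 1 - e^(-y))/(3*y^2), still 0/0.
Apply L'Hôpital: lim (-1 + e^(-y))/(6*y), still 0/0.
After 3 applications of L'Hôpital's rule the quotient is (-e^(-y))/(6); substituting y = 0 gives -1/6.

-1/6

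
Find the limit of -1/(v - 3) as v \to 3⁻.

∞

As v → 3⁻, (v - 3) → 0⁻, so (v - 3)^1 → 0⁻ and -1/(v - 3)^1 → ∞.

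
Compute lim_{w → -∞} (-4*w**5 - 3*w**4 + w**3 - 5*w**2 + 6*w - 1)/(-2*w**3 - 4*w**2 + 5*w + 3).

The numerator has higher degree (5 > 3); the quotient behaves like (-4/(-2))·w^2 for large |w|.
As w → −∞ this diverges to ∞.

∞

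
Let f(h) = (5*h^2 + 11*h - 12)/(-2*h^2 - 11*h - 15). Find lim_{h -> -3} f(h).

Since h = -3 makes numerator and denominator zero, (h + 3) divides both.
Cancelling it gives (5*h - 4)/(-2*h - 5); now plug in h = -3 to get -19.

-19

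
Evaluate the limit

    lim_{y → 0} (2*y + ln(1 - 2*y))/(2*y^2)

Direct substitution gives 0/0.
Apply L'Hôpital: lim (2 - 2/(1 - 2*y))/(4*y), still 0/0.
After 2 applications of L'Hôpital's rule the quotient is (-4/(1 - 2*y)^2)/(4); substituting y = 0 gives -1.

-1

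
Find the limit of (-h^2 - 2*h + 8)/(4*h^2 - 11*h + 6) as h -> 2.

-6/5

Direct substitution gives 0/0, so factor. Both numerator and denominator have (h - 2) as a factor.
After cancelling, the expression reduces to (-h - 4)/(4*h - 3).
Substituting h = 2 gives -6/5.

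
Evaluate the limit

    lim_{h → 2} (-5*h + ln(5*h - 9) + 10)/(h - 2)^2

-25/2

Direct substitution gives 0/0.
Apply L'Hôpital: lim (-5 + 5/(5*h - 9))/(2*h - 4), still 0/0.
After 2 applications of L'Hôpital's rule the quotient is (-25/(5*h - 9)^2)/(2); substituting h = 2 gives -25/2.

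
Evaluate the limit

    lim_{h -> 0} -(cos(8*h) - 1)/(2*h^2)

Direct substitution gives 0/0.
Apply L'Hôpital: lim (-8*sin(8*h))/(-4*h), still 0/0.
After 2 applications of L'Hôpital's rule the quotient is (-64*cos(8*h))/(-4); substituting h = 0 gives 16.

16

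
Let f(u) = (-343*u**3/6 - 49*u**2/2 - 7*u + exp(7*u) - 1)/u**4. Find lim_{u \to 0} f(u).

2401/24

Direct substitution gives 0/0.
Apply L'Hôpital: lim (-343*u^2/2 - 49*u + 7*e^(7*u) - 7)/(4*u^3), still 0/0.
Apply L'Hôpital: lim (-343*u + 49*e^(7*u) - 49)/(12*u^2), still 0/0.
Apply L'Hôpital: lim (343*e^(7*u) - 343)/(24*u), still 0/0.
After 4 applications of L'Hôpital's rule the quotient is (2401*e^(7*u))/(24); substituting u = 0 gives 2401/24.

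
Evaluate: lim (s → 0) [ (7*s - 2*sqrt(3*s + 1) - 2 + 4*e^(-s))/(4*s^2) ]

17/16

Substitution gives 0/0; apply L'Hôpital's rule 2 times.
After differentiating numerator and denominator 2 times the quotient is (4*e^(-s) + 9/(2*(3*s + 1)^(3/2)))/(8); at s = 0 this is 17/16.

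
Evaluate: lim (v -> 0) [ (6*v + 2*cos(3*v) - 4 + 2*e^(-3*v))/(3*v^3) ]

-3

Substitution gives 0/0 (the numerator vanishes to order 3).
Expand each term to order v^3: the coefficient of v^3 in 2·e^(-3v) is -9 and in 2·cos(3v) is 0.
Lower-order terms cancel with the polynomial part, so the numerator is (-9)·v^3 + o(v^3), and the limit is (-9)/(3) = -3.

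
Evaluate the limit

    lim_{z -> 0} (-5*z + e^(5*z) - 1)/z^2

Direct substitution gives 0/0.
Apply L'Hôpital: lim (5*e^(5*z) - 5)/(2*z), still 0/0.
After 2 applications of L'Hôpital's rule the quotient is (25*e^(5*z))/(2); substituting z = 0 gives 25/2.

25/2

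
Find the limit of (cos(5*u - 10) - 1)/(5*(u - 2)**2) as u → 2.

Direct substitution gives 0/0.
Apply L'Hôpital: lim (-5*sin(5*u - 10))/(10*u - 20), still 0/0.
After 2 applications of L'Hôpital's rule the quotient is (-25*cos(5*u - 10))/(10); substituting u = 2 gives -5/2.

-5/2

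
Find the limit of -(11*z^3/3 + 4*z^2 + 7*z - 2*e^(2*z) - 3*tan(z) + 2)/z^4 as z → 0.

4/3

Substitution gives 0/0 (the numerator vanishes to order 4).
Expand each term to order z^4: the coefficient of z^4 in -3·tan(z) is 0 and in -2·e^(2z) is -4/3.
Lower-order terms cancel with the polynomial part, so the numerator is (-4/3)·z^4 + o(z^4), and the limit is (-4/3)/(-1) = 4/3.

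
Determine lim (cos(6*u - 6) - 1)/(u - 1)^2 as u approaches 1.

Direct substitution gives 0/0.
Apply L'Hôpital: lim (-6*sin(6*u - 6))/(2*u - 2), still 0/0.
After 2 applications of L'Hôpital's rule the quotient is (-36*cos(6*u - 6))/(2); substituting u = 1 gives -18.

-18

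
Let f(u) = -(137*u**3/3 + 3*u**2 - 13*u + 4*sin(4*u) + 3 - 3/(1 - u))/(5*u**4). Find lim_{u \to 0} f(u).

3/5

Substitution gives 0/0; apply L'Hôpital's rule 4 times.
After differentiating numerator and denominator 4 times the quotient is (1024*sin(4*u) + 72/(u - 1)^5)/(-120); at u = 0 this is 3/5.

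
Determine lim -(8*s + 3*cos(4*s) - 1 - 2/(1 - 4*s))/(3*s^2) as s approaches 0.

56/3

Substitution gives 0/0; apply L'Hôpital's rule 2 times.
After differentiating numerator and denominator 2 times the quotient is (-48*cos(4*s) + 64/(4*s - 1)^3)/(-6); at s = 0 this is 56/3.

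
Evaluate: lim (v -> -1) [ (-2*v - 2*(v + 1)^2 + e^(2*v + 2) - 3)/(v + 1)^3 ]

Direct substitution gives 0/0.
Apply L'Hôpital: lim (-4*v + 2*e^(2*v + 2) - 6)/(3*(v + 1)^2), still 0/0.
Apply L'Hôpital: lim (4*e^(2*v + 2) - 4)/(6*v + 6), still 0/0.
After 3 applications of L'Hôpital's rule the quotient is (8*e^(2*v + 2))/(6); substituting v = -1 gives 4/3.

4/3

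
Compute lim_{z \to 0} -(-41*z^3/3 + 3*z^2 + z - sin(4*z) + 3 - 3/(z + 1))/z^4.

3

Substitution gives 0/0; apply L'Hôpital's rule 4 times.
After differentiating numerator and denominator 4 times the quotient is (-256*sin(4*z) - 72/(z + 1)^5)/(-24); at z = 0 this is 3.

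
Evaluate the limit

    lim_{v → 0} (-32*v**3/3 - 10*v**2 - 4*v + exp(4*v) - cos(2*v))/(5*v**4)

2

Substitution gives 0/0 (the numerator vanishes to order 4).
Expand each term to order v^4: the coefficient of v^4 in −cos(2v) is -2/3 and in e^(4v) is 32/3.
Lower-order terms cancel with the polynomial part, so the numerator is (10)·v^4 + o(v^4), and the limit is (10)/(5) = 2.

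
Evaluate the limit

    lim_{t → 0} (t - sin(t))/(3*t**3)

Direct substitution gives 0/0.
Apply L'Hôpital: lim (1 - cos(t))/(9*t^2), still 0/0.
Apply L'Hôpital: lim (sin(t))/(18*t), still 0/0.
After 3 applications of L'Hôpital's rule the quotient is (cos(t))/(18); substituting t = 0 gives 1/18.

1/18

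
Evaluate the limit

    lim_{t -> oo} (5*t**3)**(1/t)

Base → ∞ and exponent → 0: an ∞^0 form.
Take logs: (1/t)·ln(5·t^3) = (ln 5 + 3·ln t)/t → 0.
So the limit is e^0 = 1.

1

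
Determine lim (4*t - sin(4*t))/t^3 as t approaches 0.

Direct substitution gives 0/0.
Apply L'Hôpital: lim (4 - 4*cos(4*t))/(3*t^2), still 0/0.
Apply L'Hôpital: lim (16*sin(4*t))/(6*t), still 0/0.
After 3 applications of L'Hôpital's rule the quotient is (64*cos(4*t))/(6); substituting t = 0 gives 32/3.

32/3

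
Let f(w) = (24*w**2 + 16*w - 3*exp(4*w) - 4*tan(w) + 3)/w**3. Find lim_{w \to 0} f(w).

-100/3

Substitution gives 0/0 (the numerator vanishes to order 3).
Expand each term to order w^3: the coefficient of w^3 in -3·e^(4w) is -32 and in -4·tan(w) is -4/3.
Lower-order terms cancel with the polynomial part, so the numerator is (-100/3)·w^3 + o(w^3), and the limit is (-100/3)/(1) = -100/3.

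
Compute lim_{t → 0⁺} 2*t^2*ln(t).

0

This is a 0·(−∞) form. Rewrite as 2·ln(t) / t^(−2) and apply L'Hôpital:
the derivative quotient is 2·(1/t) / (−2·t^(−3)) = (-2/2)·t^2 → 0.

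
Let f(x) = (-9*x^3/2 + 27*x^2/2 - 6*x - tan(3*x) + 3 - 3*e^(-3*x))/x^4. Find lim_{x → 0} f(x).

Substitution gives 0/0; apply L'Hôpital's rule 4 times.
After differentiating numerator and denominator 4 times the quotient is (648*tan(3*x)/cos(3*x)^2 - 1944*tan(3*x)/cos(3*x)^4 - 243*e^(-3*x))/(24); at x = 0 this is -81/8.

-81/8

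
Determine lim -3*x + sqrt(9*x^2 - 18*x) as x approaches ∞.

-3

This has the form ∞ − ∞. Multiply and divide by the conjugate √(9*x^2 - 18*x) + 3x.
That gives (-18x) / (√(9*x^2 - 18*x) + 3x).
Divide numerator and denominator by x: the limit is -18/(2·3) = -3.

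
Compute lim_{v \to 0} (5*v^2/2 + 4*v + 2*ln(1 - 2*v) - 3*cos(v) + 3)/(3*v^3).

-16/9

Substitution gives 0/0 (the numerator vanishes to order 3).
Expand each term to order v^3: the coefficient of v^3 in -3·cos(v) is 0 and in 2·ln(1 - 2v) is -16/3.
Lower-order terms cancel with the polynomial part, so the numerator is (-16/3)·v^3 + o(v^3), and the limit is (-16/3)/(3) = -16/9.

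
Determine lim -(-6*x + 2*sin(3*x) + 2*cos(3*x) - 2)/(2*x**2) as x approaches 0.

9/2

Substitution gives 0/0; apply L'Hôpital's rule 2 times.
After differentiating numerator and denominator 2 times the quotient is (-18*sqrt(2)*sin(3*x + pi/4))/(-4); at x = 0 this is 9/2.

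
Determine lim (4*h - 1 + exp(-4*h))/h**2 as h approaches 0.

8

Direct substitution gives 0/0.
Apply L'Hôpital: lim (4 - 4*e^(-4*h))/(2*h), still 0/0.
After 2 applications of L'Hôpital's rule the quotient is (16*e^(-4*h))/(2); substituting h = 0 gives 8.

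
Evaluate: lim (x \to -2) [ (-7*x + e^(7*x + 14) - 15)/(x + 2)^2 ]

Direct substitution gives 0/0.
Apply L'Hôpital: lim (7*e^(7*x + 14) - 7)/(2*x + 4), still 0/0.
After 2 applications of L'Hôpital's rule the quotient is (49*e^(7*x + 14))/(2); substituting x = -2 gives 49/2.

49/2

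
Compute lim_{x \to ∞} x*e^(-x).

0

Write as x^1/e^{1x}, an ∞/∞ form.
Exponential growth dominates any polynomial, so repeated L'Hôpital (or the standard result) gives 0.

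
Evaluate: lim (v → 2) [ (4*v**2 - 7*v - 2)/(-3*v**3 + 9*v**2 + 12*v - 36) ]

Since v = 2 makes numerator and denominator zero, (v - 2) divides both.
Cancelling it gives (4*v + 1)/(-3*v^2 + 3*v + 18); now plug in v = 2 to get 3/4.

3/4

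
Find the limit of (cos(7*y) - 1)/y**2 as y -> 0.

-49/2

Direct substitution gives 0/0.
Apply L'Hôpital: lim (-7*sin(7*y))/(2*y), still 0/0.
After 2 applications of L'Hôpital's rule the quotient is (-49*cos(7*y))/(2); substituting y = 0 gives -49/2.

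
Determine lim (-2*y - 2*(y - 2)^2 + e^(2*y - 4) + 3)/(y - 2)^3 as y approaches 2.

4/3

Direct substitution gives 0/0.
Apply L'Hôpital: lim (-4*y + 2*e^(2*y - 4) + 6)/(3*(y - 2)^2), still 0/0.
Apply L'Hôpital: lim (4*e^(2*y - 4) - 4)/(6*y - 12), still 0/0.
After 3 applications of L'Hôpital's rule the quotient is (8*e^(2*y - 4))/(6); substituting y = 2 gives 4/3.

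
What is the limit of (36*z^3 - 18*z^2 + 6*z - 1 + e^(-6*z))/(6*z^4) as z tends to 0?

9

Direct substitution gives 0/0.
Apply L'Hôpital: lim (108*z^2 - 36*z + 6 - 6*e^(-6*z))/(24*z^3), still 0/0.
Apply L'Hôpital: lim (216*z - 36 + 36*e^(-6*z))/(72*z^2), still 0/0.
Apply L'Hôpital: lim (216 - 216*e^(-6*z))/(144*z), still 0/0.
After 4 applications of L'Hôpital's rule the quotient is (1296*e^(-6*z))/(144); substituting z = 0 gives 9.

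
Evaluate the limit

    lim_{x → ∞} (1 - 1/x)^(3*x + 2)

Write it as [(1 - 1/x)^x]^(3) · (1 - 1/x)^(2). The bracketed term tends to e^(-1) and the second factor to 1, so the limit is e^(-3).

e^(-3)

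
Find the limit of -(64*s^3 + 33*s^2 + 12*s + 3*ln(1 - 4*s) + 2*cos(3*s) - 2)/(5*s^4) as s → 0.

741/20

Substitution gives 0/0 (the numerator vanishes to order 4).
Expand each term to order s^4: the coefficient of s^4 in 3·ln(1 - 4s) is -192 and in 2·cos(3s) is 27/4.
Lower-order terms cancel with the polynomial part, so the numerator is (-741/4)·s^4 + o(s^4), and the limit is (-741/4)/(-5) = 741/20.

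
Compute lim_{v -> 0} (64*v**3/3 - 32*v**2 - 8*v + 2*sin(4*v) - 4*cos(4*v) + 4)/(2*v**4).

Substitution gives 0/0; apply L'Hôpital's rule 4 times.
After differentiating numerator and denominator 4 times the quotient is (512*sin(4*v) - 1024*cos(4*v))/(48); at v = 0 this is -64/3.

-64/3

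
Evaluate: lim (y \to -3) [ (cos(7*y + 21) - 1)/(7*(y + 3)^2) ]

Direct substitution gives 0/0.
Apply L'Hôpital: lim (-7*sin(7*y + 21))/(14*y + 42), still 0/0.
After 2 applications of L'Hôpital's rule the quotient is (-49*cos(7*y + 21))/(14); substituting y = -3 gives -7/2.

-7/2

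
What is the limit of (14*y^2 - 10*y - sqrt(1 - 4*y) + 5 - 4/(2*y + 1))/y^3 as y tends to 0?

36

Substitution gives 0/0 (the numerator vanishes to order 3).
Expand each term to order y^3: the coefficient of y^3 in -4·1/(1 + 2y) is 32 and in −√(1 - 4y) is 4.
Lower-order terms cancel with the polynomial part, so the numerator is (36)·y^3 + o(y^3), and the limit is (36)/(1) = 36.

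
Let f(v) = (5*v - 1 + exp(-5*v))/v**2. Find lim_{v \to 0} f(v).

Direct substitution gives 0/0.
Apply L'Hôpital: lim (5 - 5*e^(-5*v))/(2*v), still 0/0.
After 2 applications of L'Hôpital's rule the quotient is (25*e^(-5*v))/(2); substituting v = 0 gives 25/2.

25/2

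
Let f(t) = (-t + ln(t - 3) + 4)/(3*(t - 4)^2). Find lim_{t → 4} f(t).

Direct substitution gives 0/0.
Apply L'Hôpital: lim (-1 + 1/(t - 3))/(6*t - 24), still 0/0.
After 2 applications of L'Hôpital's rule the quotient is (-1/(t - 3)^2)/(6); substituting t = 4 gives -1/6.

-1/6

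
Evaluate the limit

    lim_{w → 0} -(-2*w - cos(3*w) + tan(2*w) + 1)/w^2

Substitution gives 0/0 (the numerator vanishes to order 2).
Expand each term to order w^2: the coefficient of w^2 in tan(2w) is 0 and in −cos(3w) is 9/2.
Lower-order terms cancel with the polynomial part, so the numerator is (9/2)·w^2 + o(w^2), and the limit is (9/2)/(-1) = -9/2.

-9/2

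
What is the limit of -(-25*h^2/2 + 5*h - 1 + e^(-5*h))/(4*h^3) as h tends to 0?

125/24

Direct substitution gives 0/0.
Apply L'Hôpital: lim (-25*h + 5 - 5*e^(-5*h))/(-12*h^2), still 0/0.
Apply L'Hôpital: lim (-25 + 25*e^(-5*h))/(-24*h), still 0/0.
After 3 applications of L'Hôpital's rule the quotient is (-125*e^(-5*h))/(-24); substituting h = 0 gives 125/24.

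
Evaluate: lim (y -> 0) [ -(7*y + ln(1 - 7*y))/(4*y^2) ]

49/8

Direct substitution gives 0/0.
Apply L'Hôpital: lim (7 - 7/(1 - 7*y))/(-8*y), still 0/0.
After 2 applications of L'Hôpital's rule the quotient is (-49/(1 - 7*y)^2)/(-8); substituting y = 0 gives 49/8.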